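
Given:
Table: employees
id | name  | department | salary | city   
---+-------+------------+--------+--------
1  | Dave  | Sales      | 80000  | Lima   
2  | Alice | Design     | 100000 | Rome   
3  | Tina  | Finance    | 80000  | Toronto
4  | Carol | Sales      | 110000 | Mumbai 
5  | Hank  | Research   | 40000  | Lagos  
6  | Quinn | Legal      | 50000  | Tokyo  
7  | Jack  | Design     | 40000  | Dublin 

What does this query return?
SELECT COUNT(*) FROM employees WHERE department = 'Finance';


Counting rows where department = 'Finance'
  Tina -> MATCH


1


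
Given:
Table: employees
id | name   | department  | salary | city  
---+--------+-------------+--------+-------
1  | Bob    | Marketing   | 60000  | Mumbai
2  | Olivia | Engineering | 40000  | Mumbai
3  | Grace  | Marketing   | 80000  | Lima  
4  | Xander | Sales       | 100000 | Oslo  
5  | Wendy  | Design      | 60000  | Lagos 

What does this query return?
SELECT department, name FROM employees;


Projecting columns: department, name

5 rows:
Marketing, Bob
Engineering, Olivia
Marketing, Grace
Sales, Xander
Design, Wendy


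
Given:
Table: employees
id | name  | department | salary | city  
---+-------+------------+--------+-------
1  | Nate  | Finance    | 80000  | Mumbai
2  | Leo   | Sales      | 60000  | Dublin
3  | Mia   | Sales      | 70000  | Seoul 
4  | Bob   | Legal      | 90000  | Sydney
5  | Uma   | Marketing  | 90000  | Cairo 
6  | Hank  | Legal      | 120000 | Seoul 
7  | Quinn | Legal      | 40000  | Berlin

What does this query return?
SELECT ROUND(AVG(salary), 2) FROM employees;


SUM(salary) = 550000
COUNT = 7
ROUND(AVG, 2) = ROUND(550000 / 7, 2) = 78571.43

78571.43


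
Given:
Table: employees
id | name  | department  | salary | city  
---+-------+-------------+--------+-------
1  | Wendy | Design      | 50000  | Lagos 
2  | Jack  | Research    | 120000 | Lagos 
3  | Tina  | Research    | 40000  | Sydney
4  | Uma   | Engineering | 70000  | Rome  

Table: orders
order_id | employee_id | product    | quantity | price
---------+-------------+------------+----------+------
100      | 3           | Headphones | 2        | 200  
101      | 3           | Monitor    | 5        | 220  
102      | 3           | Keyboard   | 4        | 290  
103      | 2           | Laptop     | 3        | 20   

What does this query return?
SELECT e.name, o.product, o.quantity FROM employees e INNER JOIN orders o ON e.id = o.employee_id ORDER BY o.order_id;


Joining employees.id = orders.employee_id:
  employee Tina (id=3) -> order Headphones
  employee Tina (id=3) -> order Monitor
  employee Tina (id=3) -> order Keyboard
  employee Jack (id=2) -> order Laptop


4 rows:
Tina, Headphones, 2
Tina, Monitor, 5
Tina, Keyboard, 4
Jack, Laptop, 3


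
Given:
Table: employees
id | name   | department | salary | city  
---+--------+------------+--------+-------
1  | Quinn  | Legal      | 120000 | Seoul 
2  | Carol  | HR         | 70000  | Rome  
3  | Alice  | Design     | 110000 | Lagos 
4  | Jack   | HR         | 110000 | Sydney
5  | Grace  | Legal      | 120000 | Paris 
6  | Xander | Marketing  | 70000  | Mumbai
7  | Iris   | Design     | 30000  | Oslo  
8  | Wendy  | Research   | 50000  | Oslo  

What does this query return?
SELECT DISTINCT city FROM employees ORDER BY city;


All 'city' values (row order): Seoul, Rome, Lagos, Sydney, Paris, Mumbai, Oslo, Oslo
Removing duplicates leaves 7 unique value(s).

7 values:
Lagos
Mumbai
Oslo
Paris
Rome
Seoul
Sydney


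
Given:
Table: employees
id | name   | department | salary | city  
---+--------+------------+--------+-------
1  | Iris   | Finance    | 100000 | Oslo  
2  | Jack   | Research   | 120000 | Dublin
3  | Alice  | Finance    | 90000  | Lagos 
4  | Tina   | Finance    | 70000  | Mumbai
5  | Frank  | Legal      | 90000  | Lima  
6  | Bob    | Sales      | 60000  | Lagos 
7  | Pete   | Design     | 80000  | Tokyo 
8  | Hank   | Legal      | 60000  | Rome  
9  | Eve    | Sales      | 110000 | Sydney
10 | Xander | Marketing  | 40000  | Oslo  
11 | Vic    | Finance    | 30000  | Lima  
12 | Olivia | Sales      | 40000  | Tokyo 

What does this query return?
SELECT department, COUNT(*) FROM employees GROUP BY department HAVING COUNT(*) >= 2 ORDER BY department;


Groups with count >= 2:
  Finance: 4 -> PASS
  Legal: 2 -> PASS
  Sales: 3 -> PASS
  Design: 1 -> filtered out
  Marketing: 1 -> filtered out
  Research: 1 -> filtered out


3 groups:
Finance, 4
Legal, 2
Sales, 3


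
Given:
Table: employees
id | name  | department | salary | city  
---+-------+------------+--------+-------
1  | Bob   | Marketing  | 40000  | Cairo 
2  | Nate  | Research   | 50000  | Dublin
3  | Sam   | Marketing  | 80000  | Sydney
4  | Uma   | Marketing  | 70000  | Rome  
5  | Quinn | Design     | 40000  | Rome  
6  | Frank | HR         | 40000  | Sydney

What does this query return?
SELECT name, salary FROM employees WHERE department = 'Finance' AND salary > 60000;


Filtering: department = 'Finance' AND salary > 60000
Matching: 0 rows

Empty result set (0 rows)


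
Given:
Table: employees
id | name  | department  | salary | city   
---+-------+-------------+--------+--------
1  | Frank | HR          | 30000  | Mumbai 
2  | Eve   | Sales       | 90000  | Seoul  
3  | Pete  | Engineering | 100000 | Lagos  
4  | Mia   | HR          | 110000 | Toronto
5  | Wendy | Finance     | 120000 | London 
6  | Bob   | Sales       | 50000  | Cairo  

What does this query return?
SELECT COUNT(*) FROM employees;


COUNT(*) counts all rows

6


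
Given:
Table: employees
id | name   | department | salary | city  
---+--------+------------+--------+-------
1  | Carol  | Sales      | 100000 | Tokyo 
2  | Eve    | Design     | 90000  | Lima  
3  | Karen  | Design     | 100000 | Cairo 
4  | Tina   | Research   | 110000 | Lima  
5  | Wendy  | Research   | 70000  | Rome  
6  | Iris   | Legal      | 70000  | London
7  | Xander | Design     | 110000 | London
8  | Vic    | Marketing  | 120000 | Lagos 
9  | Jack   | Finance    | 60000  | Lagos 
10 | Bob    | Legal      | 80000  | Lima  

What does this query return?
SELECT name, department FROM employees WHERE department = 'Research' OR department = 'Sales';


Filtering: department = 'Research' OR 'Sales'
Matching: 3 rows

3 rows:
Carol, Sales
Tina, Research
Wendy, Research


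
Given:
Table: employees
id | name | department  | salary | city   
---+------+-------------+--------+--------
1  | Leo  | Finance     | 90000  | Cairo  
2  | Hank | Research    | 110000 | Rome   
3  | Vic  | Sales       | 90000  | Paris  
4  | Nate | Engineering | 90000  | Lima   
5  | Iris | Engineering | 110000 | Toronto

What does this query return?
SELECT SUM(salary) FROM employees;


SUM(salary) = 90000 + 110000 + 90000 + 90000 + 110000 = 490000

490000


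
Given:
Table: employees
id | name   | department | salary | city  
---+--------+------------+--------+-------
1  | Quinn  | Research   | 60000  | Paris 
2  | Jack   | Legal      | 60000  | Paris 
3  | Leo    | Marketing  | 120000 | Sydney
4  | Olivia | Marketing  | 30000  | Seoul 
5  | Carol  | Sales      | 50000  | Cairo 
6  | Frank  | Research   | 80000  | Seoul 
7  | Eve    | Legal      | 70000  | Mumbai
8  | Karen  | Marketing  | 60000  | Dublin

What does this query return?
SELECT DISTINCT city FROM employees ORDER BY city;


All 'city' values (row order): Paris, Paris, Sydney, Seoul, Cairo, Seoul, Mumbai, Dublin
Removing duplicates leaves 6 unique value(s).

6 values:
Cairo
Dublin
Mumbai
Paris
Seoul
Sydney


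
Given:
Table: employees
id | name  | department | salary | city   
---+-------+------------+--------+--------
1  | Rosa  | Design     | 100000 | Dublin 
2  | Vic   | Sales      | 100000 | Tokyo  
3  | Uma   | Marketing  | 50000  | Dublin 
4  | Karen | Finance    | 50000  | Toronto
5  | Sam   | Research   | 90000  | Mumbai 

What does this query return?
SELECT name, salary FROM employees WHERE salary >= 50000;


Filtering: salary >= 50000
Matching: 5 rows

5 rows:
Rosa, 100000
Vic, 100000
Uma, 50000
Karen, 50000
Sam, 90000


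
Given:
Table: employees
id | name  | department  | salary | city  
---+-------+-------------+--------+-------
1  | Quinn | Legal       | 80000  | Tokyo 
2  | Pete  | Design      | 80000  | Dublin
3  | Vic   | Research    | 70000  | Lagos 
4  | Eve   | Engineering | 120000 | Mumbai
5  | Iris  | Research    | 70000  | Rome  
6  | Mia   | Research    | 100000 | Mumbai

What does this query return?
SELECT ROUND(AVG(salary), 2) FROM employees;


SUM(salary) = 520000
COUNT = 6
ROUND(AVG, 2) = ROUND(520000 / 6, 2) = 86666.67

86666.67


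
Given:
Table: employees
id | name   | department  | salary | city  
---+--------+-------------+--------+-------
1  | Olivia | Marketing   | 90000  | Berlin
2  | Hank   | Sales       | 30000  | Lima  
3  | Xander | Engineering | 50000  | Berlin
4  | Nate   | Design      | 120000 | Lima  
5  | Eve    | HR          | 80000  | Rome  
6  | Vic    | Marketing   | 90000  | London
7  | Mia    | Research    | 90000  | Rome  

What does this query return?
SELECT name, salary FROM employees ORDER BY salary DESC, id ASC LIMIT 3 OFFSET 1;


Sort by salary DESC (id ASC tiebreak), then skip 1 and take 3
Rows 2 through 4

3 rows:
Olivia, 90000
Vic, 90000
Mia, 90000


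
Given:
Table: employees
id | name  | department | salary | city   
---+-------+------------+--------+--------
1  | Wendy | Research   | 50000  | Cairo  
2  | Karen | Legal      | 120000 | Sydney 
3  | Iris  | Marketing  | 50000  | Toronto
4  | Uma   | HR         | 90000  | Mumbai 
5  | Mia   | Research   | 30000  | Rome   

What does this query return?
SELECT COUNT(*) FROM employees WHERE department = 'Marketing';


Counting rows where department = 'Marketing'
  Iris -> MATCH


1


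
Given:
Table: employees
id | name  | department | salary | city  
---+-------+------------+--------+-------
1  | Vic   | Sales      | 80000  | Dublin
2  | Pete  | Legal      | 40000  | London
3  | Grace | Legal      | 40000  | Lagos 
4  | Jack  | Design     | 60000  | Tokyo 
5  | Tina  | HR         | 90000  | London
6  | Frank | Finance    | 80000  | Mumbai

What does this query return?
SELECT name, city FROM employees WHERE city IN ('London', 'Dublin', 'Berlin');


Filtering: city IN ('London', 'Dublin', 'Berlin')
Matching: 3 rows

3 rows:
Vic, Dublin
Pete, London
Tina, London


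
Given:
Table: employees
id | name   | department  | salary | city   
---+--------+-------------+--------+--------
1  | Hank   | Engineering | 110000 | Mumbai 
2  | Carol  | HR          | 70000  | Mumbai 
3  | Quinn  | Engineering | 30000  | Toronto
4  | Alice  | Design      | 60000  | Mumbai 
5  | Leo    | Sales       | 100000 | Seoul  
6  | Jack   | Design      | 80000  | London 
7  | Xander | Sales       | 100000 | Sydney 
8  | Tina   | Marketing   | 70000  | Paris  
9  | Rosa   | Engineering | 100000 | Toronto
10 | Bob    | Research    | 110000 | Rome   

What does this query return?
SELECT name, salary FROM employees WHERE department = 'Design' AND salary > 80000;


Filtering: department = 'Design' AND salary > 80000
Matching: 0 rows

Empty result set (0 rows)


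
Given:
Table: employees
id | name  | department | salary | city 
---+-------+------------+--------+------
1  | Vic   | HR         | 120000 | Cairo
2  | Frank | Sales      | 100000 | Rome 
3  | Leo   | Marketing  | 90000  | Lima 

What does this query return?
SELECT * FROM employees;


SELECT * returns all 3 rows with all columns

3 rows:
1, Vic, HR, 120000, Cairo
2, Frank, Sales, 100000, Rome
3, Leo, Marketing, 90000, Lima


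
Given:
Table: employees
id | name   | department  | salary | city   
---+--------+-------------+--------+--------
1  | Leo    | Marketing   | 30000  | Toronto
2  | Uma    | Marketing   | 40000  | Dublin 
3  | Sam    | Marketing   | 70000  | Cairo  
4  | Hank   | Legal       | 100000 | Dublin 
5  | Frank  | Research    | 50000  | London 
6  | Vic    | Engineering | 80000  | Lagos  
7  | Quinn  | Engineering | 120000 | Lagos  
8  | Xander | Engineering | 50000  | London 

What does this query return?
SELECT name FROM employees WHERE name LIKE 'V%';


LIKE 'V%' matches names starting with 'V'
Matching: 1

1 rows:
Vic


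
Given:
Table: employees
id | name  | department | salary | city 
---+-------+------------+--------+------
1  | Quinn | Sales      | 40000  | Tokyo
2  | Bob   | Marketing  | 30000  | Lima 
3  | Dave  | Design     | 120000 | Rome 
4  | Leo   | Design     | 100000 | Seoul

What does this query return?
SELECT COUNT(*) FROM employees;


COUNT(*) counts all rows

4


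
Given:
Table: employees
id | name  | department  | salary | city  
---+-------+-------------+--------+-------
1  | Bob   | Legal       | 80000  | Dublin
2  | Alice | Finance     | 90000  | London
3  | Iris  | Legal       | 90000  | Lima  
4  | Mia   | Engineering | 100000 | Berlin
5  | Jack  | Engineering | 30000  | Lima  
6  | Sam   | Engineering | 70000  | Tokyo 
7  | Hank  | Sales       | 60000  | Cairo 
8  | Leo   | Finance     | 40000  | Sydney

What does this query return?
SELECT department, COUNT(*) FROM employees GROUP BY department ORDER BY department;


Assigning each row to its department group:
  Bob -> Legal
  Alice -> Finance
  Iris -> Legal
  Mia -> Engineering
  Jack -> Engineering
  Sam -> Engineering
  Hank -> Sales
  Leo -> Finance


4 groups:
Engineering, 3
Finance, 2
Legal, 2
Sales, 1


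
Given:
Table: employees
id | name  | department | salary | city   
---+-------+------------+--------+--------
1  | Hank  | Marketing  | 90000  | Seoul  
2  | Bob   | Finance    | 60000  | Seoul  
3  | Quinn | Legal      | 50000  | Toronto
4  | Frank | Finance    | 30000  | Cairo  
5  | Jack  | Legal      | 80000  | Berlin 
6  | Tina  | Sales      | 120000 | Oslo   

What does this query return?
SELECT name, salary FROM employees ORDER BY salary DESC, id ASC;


Sorting by salary DESC, then id ASC for ties

6 rows:
Tina, 120000
Hank, 90000
Jack, 80000
Bob, 60000
Quinn, 50000
Frank, 30000


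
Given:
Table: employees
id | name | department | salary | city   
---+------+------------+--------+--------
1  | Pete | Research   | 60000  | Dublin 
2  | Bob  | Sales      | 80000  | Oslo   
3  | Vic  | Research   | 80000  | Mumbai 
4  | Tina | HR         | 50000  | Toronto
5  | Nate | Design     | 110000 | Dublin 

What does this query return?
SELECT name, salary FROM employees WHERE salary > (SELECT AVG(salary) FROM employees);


Subquery: AVG(salary) = 76000.0
Filtering: salary > 76000.0
  Bob (80000) -> MATCH
  Vic (80000) -> MATCH
  Nate (110000) -> MATCH


3 rows:
Bob, 80000
Vic, 80000
Nate, 110000


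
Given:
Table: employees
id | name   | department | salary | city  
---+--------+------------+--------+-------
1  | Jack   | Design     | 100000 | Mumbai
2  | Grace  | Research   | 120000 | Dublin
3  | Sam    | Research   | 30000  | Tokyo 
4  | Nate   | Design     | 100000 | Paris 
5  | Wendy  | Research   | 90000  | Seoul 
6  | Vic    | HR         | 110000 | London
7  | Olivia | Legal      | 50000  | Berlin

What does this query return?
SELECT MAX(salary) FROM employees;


Salaries: 100000, 120000, 30000, 100000, 90000, 110000, 50000
MAX = 120000

120000


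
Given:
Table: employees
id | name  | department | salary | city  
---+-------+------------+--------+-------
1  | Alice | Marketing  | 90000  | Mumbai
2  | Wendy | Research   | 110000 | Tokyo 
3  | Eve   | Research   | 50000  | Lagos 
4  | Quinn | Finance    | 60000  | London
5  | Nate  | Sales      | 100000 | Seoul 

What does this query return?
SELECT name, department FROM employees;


Projecting columns: name, department

5 rows:
Alice, Marketing
Wendy, Research
Eve, Research
Quinn, Finance
Nate, Sales


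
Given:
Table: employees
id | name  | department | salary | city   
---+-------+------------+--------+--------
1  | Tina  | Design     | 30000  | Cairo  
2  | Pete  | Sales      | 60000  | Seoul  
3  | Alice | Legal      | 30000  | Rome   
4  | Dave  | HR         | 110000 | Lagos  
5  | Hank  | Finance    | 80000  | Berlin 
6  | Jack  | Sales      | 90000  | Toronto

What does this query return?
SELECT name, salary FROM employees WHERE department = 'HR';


Filtering: department = 'HR'
Matching rows: 1

1 rows:
Dave, 110000


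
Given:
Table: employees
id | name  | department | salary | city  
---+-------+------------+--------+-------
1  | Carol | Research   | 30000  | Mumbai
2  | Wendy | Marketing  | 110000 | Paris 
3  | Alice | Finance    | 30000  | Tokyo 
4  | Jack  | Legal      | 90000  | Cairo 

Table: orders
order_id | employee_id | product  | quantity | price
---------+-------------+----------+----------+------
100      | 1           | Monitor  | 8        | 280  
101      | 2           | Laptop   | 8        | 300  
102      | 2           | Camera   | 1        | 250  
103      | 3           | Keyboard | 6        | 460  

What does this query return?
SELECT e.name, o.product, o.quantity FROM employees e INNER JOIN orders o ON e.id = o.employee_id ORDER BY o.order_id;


Joining employees.id = orders.employee_id:
  employee Carol (id=1) -> order Monitor
  employee Wendy (id=2) -> order Laptop
  employee Wendy (id=2) -> order Camera
  employee Alice (id=3) -> order Keyboard


4 rows:
Carol, Monitor, 8
Wendy, Laptop, 8
Wendy, Camera, 1
Alice, Keyboard, 6


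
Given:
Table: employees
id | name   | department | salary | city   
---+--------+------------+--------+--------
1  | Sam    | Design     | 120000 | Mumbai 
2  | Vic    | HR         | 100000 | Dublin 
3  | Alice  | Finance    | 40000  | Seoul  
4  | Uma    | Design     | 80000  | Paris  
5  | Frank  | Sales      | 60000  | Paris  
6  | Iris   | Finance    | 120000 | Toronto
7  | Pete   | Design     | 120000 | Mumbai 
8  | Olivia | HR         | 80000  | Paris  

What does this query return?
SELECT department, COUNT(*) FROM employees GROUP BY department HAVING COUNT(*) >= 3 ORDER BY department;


Groups with count >= 3:
  Design: 3 -> PASS
  Finance: 2 -> filtered out
  HR: 2 -> filtered out
  Sales: 1 -> filtered out


1 groups:
Design, 3


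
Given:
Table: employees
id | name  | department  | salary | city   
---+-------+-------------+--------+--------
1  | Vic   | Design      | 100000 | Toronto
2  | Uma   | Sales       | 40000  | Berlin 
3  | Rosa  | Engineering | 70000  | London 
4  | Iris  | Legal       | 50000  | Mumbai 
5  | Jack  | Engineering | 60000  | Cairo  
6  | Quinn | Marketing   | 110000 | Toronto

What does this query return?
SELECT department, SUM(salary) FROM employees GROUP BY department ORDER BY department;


Summing salary within each department:
  Design: 100000 = 100000
  Engineering: 70000 + 60000 = 130000
  Legal: 50000 = 50000
  Marketing: 110000 = 110000
  Sales: 40000 = 40000


5 groups:
Design, 100000
Engineering, 130000
Legal, 50000
Marketing, 110000
Sales, 40000


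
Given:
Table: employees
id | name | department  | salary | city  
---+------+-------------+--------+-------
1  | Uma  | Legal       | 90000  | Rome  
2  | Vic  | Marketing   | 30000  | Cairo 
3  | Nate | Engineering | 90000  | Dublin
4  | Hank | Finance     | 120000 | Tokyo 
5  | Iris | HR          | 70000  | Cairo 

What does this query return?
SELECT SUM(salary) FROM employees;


SUM(salary) = 90000 + 30000 + 90000 + 120000 + 70000 = 400000

400000


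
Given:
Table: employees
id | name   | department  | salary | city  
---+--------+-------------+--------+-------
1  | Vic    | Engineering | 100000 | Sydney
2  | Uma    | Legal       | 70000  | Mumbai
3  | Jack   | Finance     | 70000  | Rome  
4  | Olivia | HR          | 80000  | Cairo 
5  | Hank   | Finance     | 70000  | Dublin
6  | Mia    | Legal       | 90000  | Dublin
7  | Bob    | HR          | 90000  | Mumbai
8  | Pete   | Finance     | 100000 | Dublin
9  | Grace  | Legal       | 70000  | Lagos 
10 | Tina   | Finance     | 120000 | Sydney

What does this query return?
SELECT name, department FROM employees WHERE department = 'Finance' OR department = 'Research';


Filtering: department = 'Finance' OR 'Research'
Matching: 4 rows

4 rows:
Jack, Finance
Hank, Finance
Pete, Finance
Tina, Finance


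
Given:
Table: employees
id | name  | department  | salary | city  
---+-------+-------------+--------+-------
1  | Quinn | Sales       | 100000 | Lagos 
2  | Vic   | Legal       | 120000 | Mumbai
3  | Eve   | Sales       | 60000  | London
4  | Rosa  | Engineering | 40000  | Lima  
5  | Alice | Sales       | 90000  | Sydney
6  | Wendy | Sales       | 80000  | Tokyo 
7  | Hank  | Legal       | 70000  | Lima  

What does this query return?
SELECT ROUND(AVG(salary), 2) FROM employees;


SUM(salary) = 560000
COUNT = 7
ROUND(AVG, 2) = ROUND(560000 / 7, 2) = 80000.0

80000.0


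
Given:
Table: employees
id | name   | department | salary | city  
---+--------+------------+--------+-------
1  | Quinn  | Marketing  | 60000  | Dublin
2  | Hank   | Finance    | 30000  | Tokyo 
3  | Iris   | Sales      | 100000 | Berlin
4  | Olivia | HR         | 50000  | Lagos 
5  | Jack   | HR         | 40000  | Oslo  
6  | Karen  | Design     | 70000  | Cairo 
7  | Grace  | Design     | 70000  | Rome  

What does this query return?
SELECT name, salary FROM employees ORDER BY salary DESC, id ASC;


Sorting by salary DESC, then id ASC for ties

7 rows:
Iris, 100000
Karen, 70000
Grace, 70000
Quinn, 60000
Olivia, 50000
Jack, 40000
Hank, 30000


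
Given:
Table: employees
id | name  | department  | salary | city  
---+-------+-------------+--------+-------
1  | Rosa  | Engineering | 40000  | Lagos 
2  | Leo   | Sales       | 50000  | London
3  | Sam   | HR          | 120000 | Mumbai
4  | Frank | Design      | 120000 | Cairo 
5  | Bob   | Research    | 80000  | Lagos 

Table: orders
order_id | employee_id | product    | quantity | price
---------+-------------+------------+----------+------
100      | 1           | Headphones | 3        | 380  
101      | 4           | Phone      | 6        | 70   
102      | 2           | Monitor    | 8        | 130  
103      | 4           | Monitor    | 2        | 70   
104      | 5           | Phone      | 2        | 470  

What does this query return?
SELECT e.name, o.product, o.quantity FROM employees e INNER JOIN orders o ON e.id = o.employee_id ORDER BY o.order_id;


Joining employees.id = orders.employee_id:
  employee Rosa (id=1) -> order Headphones
  employee Frank (id=4) -> order Phone
  employee Leo (id=2) -> order Monitor
  employee Frank (id=4) -> order Monitor
  employee Bob (id=5) -> order Phone


5 rows:
Rosa, Headphones, 3
Frank, Phone, 6
Leo, Monitor, 8
Frank, Monitor, 2
Bob, Phone, 2


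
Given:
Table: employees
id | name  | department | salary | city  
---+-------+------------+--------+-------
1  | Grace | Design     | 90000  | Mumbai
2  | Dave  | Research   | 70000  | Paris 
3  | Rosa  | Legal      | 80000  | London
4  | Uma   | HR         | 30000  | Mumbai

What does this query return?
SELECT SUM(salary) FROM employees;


SUM(salary) = 90000 + 70000 + 80000 + 30000 = 270000

270000


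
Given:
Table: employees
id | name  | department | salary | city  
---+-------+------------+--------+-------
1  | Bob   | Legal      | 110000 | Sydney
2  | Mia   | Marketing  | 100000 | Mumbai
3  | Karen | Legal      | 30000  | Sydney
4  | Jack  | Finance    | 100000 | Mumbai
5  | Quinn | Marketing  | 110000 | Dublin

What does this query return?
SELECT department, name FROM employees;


Projecting columns: department, name

5 rows:
Legal, Bob
Marketing, Mia
Legal, Karen
Finance, Jack
Marketing, Quinn


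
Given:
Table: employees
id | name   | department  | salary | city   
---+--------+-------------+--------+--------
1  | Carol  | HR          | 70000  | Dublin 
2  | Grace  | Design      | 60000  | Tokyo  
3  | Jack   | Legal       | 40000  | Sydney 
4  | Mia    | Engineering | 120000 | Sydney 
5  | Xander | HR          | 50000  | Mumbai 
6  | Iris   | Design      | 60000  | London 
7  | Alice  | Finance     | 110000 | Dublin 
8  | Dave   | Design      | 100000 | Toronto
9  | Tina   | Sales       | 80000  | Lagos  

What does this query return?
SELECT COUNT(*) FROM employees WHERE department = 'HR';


Counting rows where department = 'HR'
  Carol -> MATCH
  Xander -> MATCH


2


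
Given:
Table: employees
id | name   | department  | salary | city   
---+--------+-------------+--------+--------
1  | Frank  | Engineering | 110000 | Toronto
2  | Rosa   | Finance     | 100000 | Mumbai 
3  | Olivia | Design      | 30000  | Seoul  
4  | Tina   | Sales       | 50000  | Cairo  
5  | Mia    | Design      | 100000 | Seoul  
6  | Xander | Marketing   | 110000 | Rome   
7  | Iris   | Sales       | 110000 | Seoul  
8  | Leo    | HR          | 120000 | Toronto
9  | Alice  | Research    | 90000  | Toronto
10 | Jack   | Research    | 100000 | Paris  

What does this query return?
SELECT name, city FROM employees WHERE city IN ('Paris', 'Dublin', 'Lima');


Filtering: city IN ('Paris', 'Dublin', 'Lima')
Matching: 1 rows

1 rows:
Jack, Paris


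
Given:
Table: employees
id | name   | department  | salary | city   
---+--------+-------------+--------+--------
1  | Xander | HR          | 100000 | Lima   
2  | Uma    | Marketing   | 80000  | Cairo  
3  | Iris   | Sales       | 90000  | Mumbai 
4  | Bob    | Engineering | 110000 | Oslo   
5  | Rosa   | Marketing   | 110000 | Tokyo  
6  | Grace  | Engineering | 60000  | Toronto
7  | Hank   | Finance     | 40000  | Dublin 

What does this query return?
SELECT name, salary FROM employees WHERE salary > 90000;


Filtering: salary > 90000
Matching: 3 rows

3 rows:
Xander, 100000
Bob, 110000
Rosa, 110000


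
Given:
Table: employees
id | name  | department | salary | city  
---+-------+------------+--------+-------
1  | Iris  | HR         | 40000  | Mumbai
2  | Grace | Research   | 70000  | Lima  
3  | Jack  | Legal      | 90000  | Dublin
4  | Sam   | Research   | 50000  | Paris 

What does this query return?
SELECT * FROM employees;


SELECT * returns all 4 rows with all columns

4 rows:
1, Iris, HR, 40000, Mumbai
2, Grace, Research, 70000, Lima
3, Jack, Legal, 90000, Dublin
4, Sam, Research, 50000, Paris


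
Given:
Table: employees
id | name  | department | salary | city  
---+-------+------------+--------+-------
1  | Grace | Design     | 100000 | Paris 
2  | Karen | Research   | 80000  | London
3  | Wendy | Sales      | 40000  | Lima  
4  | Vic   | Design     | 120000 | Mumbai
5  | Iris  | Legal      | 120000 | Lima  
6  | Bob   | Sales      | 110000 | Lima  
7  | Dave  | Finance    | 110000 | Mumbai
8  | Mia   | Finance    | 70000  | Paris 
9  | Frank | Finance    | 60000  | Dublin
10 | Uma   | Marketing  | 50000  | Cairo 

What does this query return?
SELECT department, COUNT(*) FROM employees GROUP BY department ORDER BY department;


Assigning each row to its department group:
  Grace -> Design
  Karen -> Research
  Wendy -> Sales
  Vic -> Design
  Iris -> Legal
  Bob -> Sales
  Dave -> Finance
  Mia -> Finance
  Frank -> Finance
  Uma -> Marketing


6 groups:
Design, 2
Finance, 3
Legal, 1
Marketing, 1
Research, 1
Sales, 2


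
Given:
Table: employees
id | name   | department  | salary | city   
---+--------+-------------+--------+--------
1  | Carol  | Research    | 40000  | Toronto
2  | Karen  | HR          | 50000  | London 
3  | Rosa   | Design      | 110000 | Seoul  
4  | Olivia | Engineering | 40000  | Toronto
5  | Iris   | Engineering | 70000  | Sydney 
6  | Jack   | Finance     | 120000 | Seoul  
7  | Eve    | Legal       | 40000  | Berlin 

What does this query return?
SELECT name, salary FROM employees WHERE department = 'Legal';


Filtering: department = 'Legal'
Matching rows: 1

1 rows:
Eve, 40000


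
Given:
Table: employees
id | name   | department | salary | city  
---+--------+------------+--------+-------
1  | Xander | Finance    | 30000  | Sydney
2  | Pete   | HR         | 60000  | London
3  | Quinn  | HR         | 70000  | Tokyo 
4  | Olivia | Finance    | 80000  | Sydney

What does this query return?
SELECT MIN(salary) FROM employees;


Salaries: 30000, 60000, 70000, 80000
MIN = 30000

30000


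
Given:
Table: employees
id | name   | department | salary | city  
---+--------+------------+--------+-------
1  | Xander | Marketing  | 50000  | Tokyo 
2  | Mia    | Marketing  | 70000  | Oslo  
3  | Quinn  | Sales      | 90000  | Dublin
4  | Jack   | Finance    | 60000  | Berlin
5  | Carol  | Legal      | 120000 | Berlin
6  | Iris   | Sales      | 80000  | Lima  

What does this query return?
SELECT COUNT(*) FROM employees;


COUNT(*) counts all rows

6


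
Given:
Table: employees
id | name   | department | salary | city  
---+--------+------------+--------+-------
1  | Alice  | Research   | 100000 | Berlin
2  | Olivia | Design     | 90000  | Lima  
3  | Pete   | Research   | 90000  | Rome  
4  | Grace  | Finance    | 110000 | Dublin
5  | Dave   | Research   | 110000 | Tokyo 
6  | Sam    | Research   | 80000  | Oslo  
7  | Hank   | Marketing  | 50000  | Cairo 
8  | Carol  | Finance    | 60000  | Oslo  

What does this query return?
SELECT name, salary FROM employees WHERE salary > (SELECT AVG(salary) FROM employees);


Subquery: AVG(salary) = 86250.0
Filtering: salary > 86250.0
  Alice (100000) -> MATCH
  Olivia (90000) -> MATCH
  Pete (90000) -> MATCH
  Grace (110000) -> MATCH
  Dave (110000) -> MATCH


5 rows:
Alice, 100000
Olivia, 90000
Pete, 90000
Grace, 110000
Dave, 110000


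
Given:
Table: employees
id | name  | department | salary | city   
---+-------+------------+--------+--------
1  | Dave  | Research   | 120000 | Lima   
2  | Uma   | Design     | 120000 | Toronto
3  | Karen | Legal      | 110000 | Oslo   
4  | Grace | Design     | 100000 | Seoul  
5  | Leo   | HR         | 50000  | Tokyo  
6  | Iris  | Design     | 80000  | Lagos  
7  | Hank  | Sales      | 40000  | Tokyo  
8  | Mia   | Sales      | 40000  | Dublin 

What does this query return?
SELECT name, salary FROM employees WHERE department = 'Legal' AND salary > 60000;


Filtering: department = 'Legal' AND salary > 60000
Matching: 1 rows

1 rows:
Karen, 110000


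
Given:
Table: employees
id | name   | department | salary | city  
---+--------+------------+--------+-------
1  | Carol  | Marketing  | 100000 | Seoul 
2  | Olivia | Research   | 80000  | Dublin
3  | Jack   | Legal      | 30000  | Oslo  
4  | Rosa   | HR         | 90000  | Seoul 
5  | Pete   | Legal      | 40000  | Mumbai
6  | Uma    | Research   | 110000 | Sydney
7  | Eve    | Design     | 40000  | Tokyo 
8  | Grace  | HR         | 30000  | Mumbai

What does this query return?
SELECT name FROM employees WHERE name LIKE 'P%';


LIKE 'P%' matches names starting with 'P'
Matching: 1

1 rows:
Pete


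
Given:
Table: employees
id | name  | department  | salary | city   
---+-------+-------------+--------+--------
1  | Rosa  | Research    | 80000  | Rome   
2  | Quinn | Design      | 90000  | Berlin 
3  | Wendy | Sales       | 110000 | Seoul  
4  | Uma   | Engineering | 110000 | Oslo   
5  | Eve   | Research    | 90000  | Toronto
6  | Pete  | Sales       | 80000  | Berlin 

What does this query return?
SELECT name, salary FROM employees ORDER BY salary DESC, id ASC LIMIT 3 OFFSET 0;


Sort by salary DESC (id ASC tiebreak), then skip 0 and take 3
Rows 1 through 3

3 rows:
Wendy, 110000
Uma, 110000
Quinn, 90000


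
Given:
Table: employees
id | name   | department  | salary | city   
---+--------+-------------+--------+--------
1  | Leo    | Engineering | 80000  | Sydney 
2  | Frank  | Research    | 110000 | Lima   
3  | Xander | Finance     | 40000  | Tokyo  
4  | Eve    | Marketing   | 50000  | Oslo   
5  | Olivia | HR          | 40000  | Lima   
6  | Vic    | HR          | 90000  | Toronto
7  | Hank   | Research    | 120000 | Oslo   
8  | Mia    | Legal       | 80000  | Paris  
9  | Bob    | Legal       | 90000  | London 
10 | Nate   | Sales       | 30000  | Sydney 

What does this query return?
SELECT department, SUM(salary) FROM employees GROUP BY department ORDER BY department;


Summing salary within each department:
  Engineering: 80000 = 80000
  Finance: 40000 = 40000
  HR: 40000 + 90000 = 130000
  Legal: 80000 + 90000 = 170000
  Marketing: 50000 = 50000
  Research: 110000 + 120000 = 230000
  Sales: 30000 = 30000


7 groups:
Engineering, 80000
Finance, 40000
HR, 130000
Legal, 170000
Marketing, 50000
Research, 230000
Sales, 30000


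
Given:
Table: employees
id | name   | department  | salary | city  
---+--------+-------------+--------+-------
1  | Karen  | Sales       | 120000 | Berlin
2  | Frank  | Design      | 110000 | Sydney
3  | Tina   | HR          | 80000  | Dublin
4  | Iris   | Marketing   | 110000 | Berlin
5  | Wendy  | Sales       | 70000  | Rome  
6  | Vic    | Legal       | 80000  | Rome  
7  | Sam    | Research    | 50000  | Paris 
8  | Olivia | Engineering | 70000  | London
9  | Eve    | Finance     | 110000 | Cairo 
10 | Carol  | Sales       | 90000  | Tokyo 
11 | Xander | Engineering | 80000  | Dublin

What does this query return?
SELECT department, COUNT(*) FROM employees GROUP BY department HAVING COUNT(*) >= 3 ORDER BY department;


Groups with count >= 3:
  Sales: 3 -> PASS
  Design: 1 -> filtered out
  Engineering: 2 -> filtered out
  Finance: 1 -> filtered out
  HR: 1 -> filtered out
  Legal: 1 -> filtered out
  Marketing: 1 -> filtered out
  Research: 1 -> filtered out


1 groups:
Sales, 3


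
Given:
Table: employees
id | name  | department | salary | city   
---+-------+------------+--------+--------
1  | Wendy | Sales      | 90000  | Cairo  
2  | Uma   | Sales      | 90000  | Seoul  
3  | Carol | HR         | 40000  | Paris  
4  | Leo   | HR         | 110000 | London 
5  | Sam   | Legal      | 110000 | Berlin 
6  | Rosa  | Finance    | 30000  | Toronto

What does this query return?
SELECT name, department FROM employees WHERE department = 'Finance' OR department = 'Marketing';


Filtering: department = 'Finance' OR 'Marketing'
Matching: 1 rows

1 rows:
Rosa, Finance


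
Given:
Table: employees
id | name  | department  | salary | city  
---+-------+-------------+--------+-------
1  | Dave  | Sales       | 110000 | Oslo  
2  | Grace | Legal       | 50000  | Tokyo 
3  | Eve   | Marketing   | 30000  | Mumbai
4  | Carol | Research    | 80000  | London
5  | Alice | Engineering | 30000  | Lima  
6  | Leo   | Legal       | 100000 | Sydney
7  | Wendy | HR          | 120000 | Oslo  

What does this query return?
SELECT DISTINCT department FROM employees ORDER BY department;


All 'department' values (row order): Sales, Legal, Marketing, Research, Engineering, Legal, HR
Removing duplicates leaves 6 unique value(s).

6 values:
Engineering
HR
Legal
Marketing
Research
Sales


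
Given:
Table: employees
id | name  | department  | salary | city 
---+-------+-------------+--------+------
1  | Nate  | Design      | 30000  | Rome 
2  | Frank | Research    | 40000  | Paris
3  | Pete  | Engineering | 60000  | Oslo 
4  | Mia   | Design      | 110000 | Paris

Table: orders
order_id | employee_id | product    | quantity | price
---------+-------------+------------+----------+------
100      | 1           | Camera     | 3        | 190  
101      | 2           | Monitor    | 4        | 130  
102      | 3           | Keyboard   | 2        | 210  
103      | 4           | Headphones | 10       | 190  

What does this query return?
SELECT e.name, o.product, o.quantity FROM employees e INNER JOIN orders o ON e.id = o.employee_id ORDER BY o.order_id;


Joining employees.id = orders.employee_id:
  employee Nate (id=1) -> order Camera
  employee Frank (id=2) -> order Monitor
  employee Pete (id=3) -> order Keyboard
  employee Mia (id=4) -> order Headphones


4 rows:
Nate, Camera, 3
Frank, Monitor, 4
Pete, Keyboard, 2
Mia, Headphones, 10


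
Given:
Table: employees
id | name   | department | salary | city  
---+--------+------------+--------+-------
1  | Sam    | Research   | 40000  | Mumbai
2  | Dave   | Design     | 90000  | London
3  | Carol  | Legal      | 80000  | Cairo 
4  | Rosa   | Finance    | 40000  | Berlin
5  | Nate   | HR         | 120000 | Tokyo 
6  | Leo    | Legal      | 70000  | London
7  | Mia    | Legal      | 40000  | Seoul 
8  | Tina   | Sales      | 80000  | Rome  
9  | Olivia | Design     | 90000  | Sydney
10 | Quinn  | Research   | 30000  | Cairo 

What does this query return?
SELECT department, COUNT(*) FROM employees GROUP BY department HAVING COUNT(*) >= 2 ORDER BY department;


Groups with count >= 2:
  Design: 2 -> PASS
  Legal: 3 -> PASS
  Research: 2 -> PASS
  Finance: 1 -> filtered out
  HR: 1 -> filtered out
  Sales: 1 -> filtered out


3 groups:
Design, 2
Legal, 3
Research, 2


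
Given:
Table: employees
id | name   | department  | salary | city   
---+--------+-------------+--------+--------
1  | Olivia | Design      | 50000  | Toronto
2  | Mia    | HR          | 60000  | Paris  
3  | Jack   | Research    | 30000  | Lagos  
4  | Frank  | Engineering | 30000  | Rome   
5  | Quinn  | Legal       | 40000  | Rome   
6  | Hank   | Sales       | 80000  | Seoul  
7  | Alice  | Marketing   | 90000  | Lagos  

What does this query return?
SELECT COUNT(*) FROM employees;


COUNT(*) counts all rows

7


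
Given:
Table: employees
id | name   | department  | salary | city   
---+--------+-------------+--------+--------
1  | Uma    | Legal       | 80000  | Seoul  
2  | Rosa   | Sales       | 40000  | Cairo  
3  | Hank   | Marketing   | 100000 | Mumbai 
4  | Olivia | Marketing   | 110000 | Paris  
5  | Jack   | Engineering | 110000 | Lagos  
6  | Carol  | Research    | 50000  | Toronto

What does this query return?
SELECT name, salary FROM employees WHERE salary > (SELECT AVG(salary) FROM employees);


Subquery: AVG(salary) = 81666.67
Filtering: salary > 81666.67
  Hank (100000) -> MATCH
  Olivia (110000) -> MATCH
  Jack (110000) -> MATCH


3 rows:
Hank, 100000
Olivia, 110000
Jack, 110000


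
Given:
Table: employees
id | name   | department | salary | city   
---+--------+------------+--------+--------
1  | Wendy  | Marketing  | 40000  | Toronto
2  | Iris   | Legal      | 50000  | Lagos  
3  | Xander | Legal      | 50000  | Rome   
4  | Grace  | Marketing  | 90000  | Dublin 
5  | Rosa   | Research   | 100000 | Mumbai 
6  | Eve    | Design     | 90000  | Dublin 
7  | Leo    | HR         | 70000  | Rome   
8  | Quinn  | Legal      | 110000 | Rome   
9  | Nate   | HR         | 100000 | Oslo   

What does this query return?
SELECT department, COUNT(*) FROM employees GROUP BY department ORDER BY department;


Assigning each row to its department group:
  Wendy -> Marketing
  Iris -> Legal
  Xander -> Legal
  Grace -> Marketing
  Rosa -> Research
  Eve -> Design
  Leo -> HR
  Quinn -> Legal
  Nate -> HR


5 groups:
Design, 1
HR, 2
Legal, 3
Marketing, 2
Research, 1


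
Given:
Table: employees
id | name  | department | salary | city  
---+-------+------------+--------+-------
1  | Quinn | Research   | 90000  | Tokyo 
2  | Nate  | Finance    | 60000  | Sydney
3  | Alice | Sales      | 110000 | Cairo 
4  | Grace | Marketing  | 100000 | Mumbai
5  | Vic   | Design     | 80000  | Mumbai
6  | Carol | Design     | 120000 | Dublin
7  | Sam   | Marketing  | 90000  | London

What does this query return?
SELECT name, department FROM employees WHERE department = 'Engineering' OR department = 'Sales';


Filtering: department = 'Engineering' OR 'Sales'
Matching: 1 rows

1 rows:
Alice, Sales


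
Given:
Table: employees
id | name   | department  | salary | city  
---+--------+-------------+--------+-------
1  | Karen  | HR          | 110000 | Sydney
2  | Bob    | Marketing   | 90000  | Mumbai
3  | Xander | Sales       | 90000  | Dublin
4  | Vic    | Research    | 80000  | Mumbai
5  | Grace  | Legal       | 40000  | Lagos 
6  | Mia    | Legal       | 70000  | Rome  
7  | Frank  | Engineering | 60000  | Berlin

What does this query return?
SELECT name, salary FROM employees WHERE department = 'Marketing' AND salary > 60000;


Filtering: department = 'Marketing' AND salary > 60000
Matching: 1 rows

1 rows:
Bob, 90000


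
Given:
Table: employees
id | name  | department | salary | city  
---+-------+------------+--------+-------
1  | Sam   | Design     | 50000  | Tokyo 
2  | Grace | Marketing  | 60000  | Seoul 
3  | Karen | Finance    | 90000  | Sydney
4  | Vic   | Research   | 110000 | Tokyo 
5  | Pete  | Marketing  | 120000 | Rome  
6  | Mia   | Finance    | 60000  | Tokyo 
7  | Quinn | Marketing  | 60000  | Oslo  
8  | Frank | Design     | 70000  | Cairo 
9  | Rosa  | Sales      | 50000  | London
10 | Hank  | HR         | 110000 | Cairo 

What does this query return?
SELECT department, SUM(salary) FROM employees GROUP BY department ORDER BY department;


Summing salary within each department:
  Design: 50000 + 70000 = 120000
  Finance: 90000 + 60000 = 150000
  HR: 110000 = 110000
  Marketing: 60000 + 120000 + 60000 = 240000
  Research: 110000 = 110000
  Sales: 50000 = 50000


6 groups:
Design, 120000
Finance, 150000
HR, 110000
Marketing, 240000
Research, 110000
Sales, 50000
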